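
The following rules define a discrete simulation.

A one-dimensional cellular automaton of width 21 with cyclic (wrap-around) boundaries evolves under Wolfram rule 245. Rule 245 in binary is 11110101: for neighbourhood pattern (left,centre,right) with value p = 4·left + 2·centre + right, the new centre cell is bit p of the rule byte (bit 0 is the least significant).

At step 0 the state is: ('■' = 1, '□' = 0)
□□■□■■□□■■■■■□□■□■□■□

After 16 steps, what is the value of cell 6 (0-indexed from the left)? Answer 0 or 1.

k=0  □□■□■■□□■■■■■□□■□■□■□
k=1  ■□■■□■■□□■■■■■□■■■■■■
k=2  ■■□■■□■■□□■■■■■□■■■■■
k=3  ■■■□■■□■■□□■■■■■□■■■■
k=4  ■■■■□■■□■■□□■■■■■□■■■
k=5  ■■■■■□■■□■■□□■■■■■□■■
k=6  ■■■■■■□■■□■■□□■■■■■□■
k=7  ■■■■■■■□■■□■■□□■■■■■□
k=8  □■■■■■■■□■■□■■□□■■■■■
k=9  ■□■■■■■■■□■■□■■□□■■■■
k=10  ■■□■■■■■■■□■■□■■□□■■■
k=11  ■■■□■■■■■■■□■■□■■□□■■
k=12  ■■■■□■■■■■■■□■■□■■□□■
k=13  ■■■■■□■■■■■■■□■■□■■□□
k=14  □■■■■■□■■■■■■■□■■□■■□
k=15  □□■■■■■□■■■■■■■□■■□■■
k=16  ■□□■■■■■□■■■■■■■□■■□■

1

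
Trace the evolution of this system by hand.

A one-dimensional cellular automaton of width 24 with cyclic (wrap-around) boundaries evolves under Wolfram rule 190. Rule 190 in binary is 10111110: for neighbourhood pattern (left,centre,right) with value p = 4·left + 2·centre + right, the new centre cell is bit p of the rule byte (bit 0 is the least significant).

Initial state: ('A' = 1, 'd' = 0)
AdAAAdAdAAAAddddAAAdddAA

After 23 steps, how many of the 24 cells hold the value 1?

20

[0] AdAAAdAdAAAAddddAAAdddAA
[1] dAAAdAAAAAAdAddAAAdAdAAA
[2] AAAdAAAAAAdAAAAAAdAAAAAd
[3] AAdAAAAAAdAAAAAAdAAAAAdA
[4] AdAAAAAAdAAAAAAdAAAAAdAA
[5] dAAAAAAdAAAAAAdAAAAAdAAA
[6] AAAAAAdAAAAAAdAAAAAdAAAd
[7] AAAAAdAAAAAAdAAAAAdAAAdA
[8] AAAAdAAAAAAdAAAAAdAAAdAA
[9] AAAdAAAAAAdAAAAAdAAAdAAA
[10] AAdAAAAAAdAAAAAdAAAdAAAA
[11] AdAAAAAAdAAAAAdAAAdAAAAA
[12] dAAAAAAdAAAAAdAAAdAAAAAA
[13] AAAAAAdAAAAAdAAAdAAAAAAd
[14] AAAAAdAAAAAdAAAdAAAAAAdA
[15] AAAAdAAAAAdAAAdAAAAAAdAA
[16] AAAdAAAAAdAAAdAAAAAAdAAA
[17] AAdAAAAAdAAAdAAAAAAdAAAA
[18] AdAAAAAdAAAdAAAAAAdAAAAA
[19] dAAAAAdAAAdAAAAAAdAAAAAA
[20] AAAAAdAAAdAAAAAAdAAAAAAd
[21] AAAAdAAAdAAAAAAdAAAAAAdA
[22] AAAdAAAdAAAAAAdAAAAAAdAA
[23] AAdAAAdAAAAAAdAAAAAAdAAA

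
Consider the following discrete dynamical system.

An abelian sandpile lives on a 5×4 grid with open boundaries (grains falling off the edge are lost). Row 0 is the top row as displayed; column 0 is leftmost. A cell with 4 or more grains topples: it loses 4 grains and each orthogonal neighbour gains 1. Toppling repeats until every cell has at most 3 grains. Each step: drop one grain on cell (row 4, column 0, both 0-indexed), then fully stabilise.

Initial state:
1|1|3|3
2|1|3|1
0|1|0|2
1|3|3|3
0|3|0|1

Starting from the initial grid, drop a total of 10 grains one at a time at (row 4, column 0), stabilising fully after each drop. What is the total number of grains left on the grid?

[0] 1|1|3|3
2|1|3|1
0|1|0|2
1|3|3|3
0|3|0|1
[1] 1|1|3|3
2|1|3|1
0|1|0|2
1|3|3|3
1|3|0|1
[2] 1|1|3|3
2|1|3|1
0|1|0|2
1|3|3|3
2|3|0|1
[3] 1|1|3|3
2|1|3|1
0|1|0|2
1|3|3|3
3|3|0|1
[4] 1|1|3|3
2|1|3|1
0|2|1|3
3|1|1|0
1|1|2|2
[5] 1|1|3|3
2|1|3|1
0|2|1|3
3|1|1|0
2|1|2|2
[6] 1|1|3|3
2|1|3|1
0|2|1|3
3|1|1|0
3|1|2|2
[7] 1|1|3|3
2|1|3|1
1|2|1|3
0|2|1|0
1|2|2|2
[8] 1|1|3|3
2|1|3|1
1|2|1|3
0|2|1|0
2|2|2|2
[9] 1|1|3|3
2|1|3|1
1|2|1|3
0|2|1|0
3|2|2|2
[10] 1|1|3|3
2|1|3|1
1|2|1|3
1|2|1|0
0|3|2|2

33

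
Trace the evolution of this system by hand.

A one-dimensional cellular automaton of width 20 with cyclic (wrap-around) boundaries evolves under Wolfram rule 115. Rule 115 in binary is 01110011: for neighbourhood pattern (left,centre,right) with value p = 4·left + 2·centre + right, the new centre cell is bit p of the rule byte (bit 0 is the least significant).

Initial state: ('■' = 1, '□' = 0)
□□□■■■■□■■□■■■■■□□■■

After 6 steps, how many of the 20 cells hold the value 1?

13

[0] □□□■■■■□■■□■■■■■□□■■
[1] ■■■□□□■■□■■□□□□■■■□■
[2] □□■■■■□■■□■■■■■□□■■□
[3] ■■□□□■■□■■□□□□■■■□■■
[4] □■■■■□■■□■■■■■□□■■□□
[5] ■□□□■■□■■□□□□■■■□■■■
[6] ■■■■□■■□■■■■■□□■■□□□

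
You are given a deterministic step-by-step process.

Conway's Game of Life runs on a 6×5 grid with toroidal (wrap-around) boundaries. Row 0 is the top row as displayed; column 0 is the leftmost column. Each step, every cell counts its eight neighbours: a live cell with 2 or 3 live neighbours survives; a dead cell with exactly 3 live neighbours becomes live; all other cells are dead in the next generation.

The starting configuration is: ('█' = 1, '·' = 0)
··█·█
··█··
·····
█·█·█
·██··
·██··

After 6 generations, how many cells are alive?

gen 0: ··█·█
··█··
·····
█·█·█
·██··
·██··
gen 1: ··█··
···█·
·█·█·
█·██·
·····
█····
gen 2: ·····
···█·
·█·█·
·████
·█··█
·····
gen 3: ·····
··█··
██···
·█··█
·█··█
·····
gen 4: ·····
·█···
███··
·██·█
·····
·····
gen 5: ·····
███··
···█·
··██·
·····
·····
gen 6: ·█···
·██··
···██
··██·
·····
·····

7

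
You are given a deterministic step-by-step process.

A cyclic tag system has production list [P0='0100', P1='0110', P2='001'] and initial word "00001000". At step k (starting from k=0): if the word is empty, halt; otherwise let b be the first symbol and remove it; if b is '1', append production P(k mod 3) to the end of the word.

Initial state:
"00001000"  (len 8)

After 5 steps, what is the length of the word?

gen 0: "00001000"  (len 8)
gen 1: "0001000"  (len 7)
gen 2: "001000"  (len 6)
gen 3: "01000"  (len 5)
gen 4: "1000"  (len 4)
gen 5: "0000110"  (len 7)

7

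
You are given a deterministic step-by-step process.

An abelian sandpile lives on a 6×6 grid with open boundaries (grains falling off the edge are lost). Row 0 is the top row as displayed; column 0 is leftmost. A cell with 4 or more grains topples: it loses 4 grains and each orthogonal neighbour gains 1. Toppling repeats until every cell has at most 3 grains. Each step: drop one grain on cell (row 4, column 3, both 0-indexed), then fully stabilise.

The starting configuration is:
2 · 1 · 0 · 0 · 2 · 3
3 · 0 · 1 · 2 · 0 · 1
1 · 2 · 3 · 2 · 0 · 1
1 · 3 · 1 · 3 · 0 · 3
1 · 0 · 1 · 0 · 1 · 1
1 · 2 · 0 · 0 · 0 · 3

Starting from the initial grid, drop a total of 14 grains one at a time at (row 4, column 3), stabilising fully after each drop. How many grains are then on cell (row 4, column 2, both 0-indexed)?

1

[0] 2 · 1 · 0 · 0 · 2 · 3
3 · 0 · 1 · 2 · 0 · 1
1 · 2 · 3 · 2 · 0 · 1
1 · 3 · 1 · 3 · 0 · 3
1 · 0 · 1 · 0 · 1 · 1
1 · 2 · 0 · 0 · 0 · 3
[1] 2 · 1 · 0 · 0 · 2 · 3
3 · 0 · 1 · 2 · 0 · 1
1 · 2 · 3 · 2 · 0 · 1
1 · 3 · 1 · 3 · 0 · 3
1 · 0 · 1 · 1 · 1 · 1
1 · 2 · 0 · 0 · 0 · 3
[2] 2 · 1 · 0 · 0 · 2 · 3
3 · 0 · 1 · 2 · 0 · 1
1 · 2 · 3 · 2 · 0 · 1
1 · 3 · 1 · 3 · 0 · 3
1 · 0 · 1 · 2 · 1 · 1
1 · 2 · 0 · 0 · 0 · 3
[3] 2 · 1 · 0 · 0 · 2 · 3
3 · 0 · 1 · 2 · 0 · 1
1 · 2 · 3 · 2 · 0 · 1
1 · 3 · 1 · 3 · 0 · 3
1 · 0 · 1 · 3 · 1 · 1
1 · 2 · 0 · 0 · 0 · 3
[4] 2 · 1 · 0 · 0 · 2 · 3
3 · 0 · 1 · 2 · 0 · 1
1 · 2 · 3 · 3 · 0 · 1
1 · 3 · 2 · 0 · 1 · 3
1 · 0 · 2 · 1 · 2 · 1
1 · 2 · 0 · 1 · 0 · 3
[5] 2 · 1 · 0 · 0 · 2 · 3
3 · 0 · 1 · 2 · 0 · 1
1 · 2 · 3 · 3 · 0 · 1
1 · 3 · 2 · 0 · 1 · 3
1 · 0 · 2 · 2 · 2 · 1
1 · 2 · 0 · 1 · 0 · 3
[6] 2 · 1 · 0 · 0 · 2 · 3
3 · 0 · 1 · 2 · 0 · 1
1 · 2 · 3 · 3 · 0 · 1
1 · 3 · 2 · 0 · 1 · 3
1 · 0 · 2 · 3 · 2 · 1
1 · 2 · 0 · 1 · 0 · 3
[7] 2 · 1 · 0 · 0 · 2 · 3
3 · 0 · 1 · 2 · 0 · 1
1 · 2 · 3 · 3 · 0 · 1
1 · 3 · 2 · 1 · 1 · 3
1 · 0 · 3 · 0 · 3 · 1
1 · 2 · 0 · 2 · 0 · 3
[8] 2 · 1 · 0 · 0 · 2 · 3
3 · 0 · 1 · 2 · 0 · 1
1 · 2 · 3 · 3 · 0 · 1
1 · 3 · 2 · 1 · 1 · 3
1 · 0 · 3 · 1 · 3 · 1
1 · 2 · 0 · 2 · 0 · 3
[9] 2 · 1 · 0 · 0 · 2 · 3
3 · 0 · 1 · 2 · 0 · 1
1 · 2 · 3 · 3 · 0 · 1
1 · 3 · 2 · 1 · 1 · 3
1 · 0 · 3 · 2 · 3 · 1
1 · 2 · 0 · 2 · 0 · 3
[10] 2 · 1 · 0 · 0 · 2 · 3
3 · 0 · 1 · 2 · 0 · 1
1 · 2 · 3 · 3 · 0 · 1
1 · 3 · 2 · 1 · 1 · 3
1 · 0 · 3 · 3 · 3 · 1
1 · 2 · 0 · 2 · 0 · 3
[11] 2 · 1 · 0 · 0 · 2 · 3
3 · 0 · 1 · 2 · 0 · 1
1 · 2 · 3 · 3 · 0 · 1
1 · 3 · 3 · 2 · 2 · 3
1 · 1 · 0 · 2 · 0 · 2
1 · 2 · 1 · 3 · 1 · 3
[12] 2 · 1 · 0 · 0 · 2 · 3
3 · 0 · 1 · 2 · 0 · 1
1 · 2 · 3 · 3 · 0 · 1
1 · 3 · 3 · 2 · 2 · 3
1 · 1 · 0 · 3 · 0 · 2
1 · 2 · 1 · 3 · 1 · 3
[13] 2 · 1 · 0 · 0 · 2 · 3
3 · 0 · 1 · 2 · 0 · 1
1 · 2 · 3 · 3 · 0 · 1
1 · 3 · 3 · 3 · 2 · 3
1 · 1 · 1 · 1 · 1 · 2
1 · 2 · 2 · 0 · 2 · 3
[14] 2 · 1 · 0 · 0 · 2 · 3
3 · 0 · 1 · 2 · 0 · 1
1 · 2 · 3 · 3 · 0 · 1
1 · 3 · 3 · 3 · 2 · 3
1 · 1 · 1 · 2 · 1 · 2
1 · 2 · 2 · 0 · 2 · 3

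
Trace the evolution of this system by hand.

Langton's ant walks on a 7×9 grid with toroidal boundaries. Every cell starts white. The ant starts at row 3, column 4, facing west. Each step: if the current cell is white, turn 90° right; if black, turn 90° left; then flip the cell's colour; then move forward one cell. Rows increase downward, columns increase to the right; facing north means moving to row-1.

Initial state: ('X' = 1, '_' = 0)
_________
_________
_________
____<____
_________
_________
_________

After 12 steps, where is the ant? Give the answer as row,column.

0) _________
_________
_________
____<____
_________
_________
_________
1) _________
_________
____^____
____X____
_________
_________
_________
2) _________
_________
____X>___
____X____
_________
_________
_________
3) _________
_________
____XX___
____Xv___
_________
_________
_________
4) _________
_________
____XX___
____<X___
_________
_________
_________
5) _________
_________
____XX___
_____X___
____v____
_________
_________
6) _________
_________
____XX___
_____X___
___<X____
_________
_________
7) _________
_________
____XX___
___^_X___
___XX____
_________
_________
8) _________
_________
____XX___
___X>X___
___XX____
_________
_________
9) _________
_________
____XX___
___XXX___
___Xv____
_________
_________
10) _________
_________
____XX___
___XXX___
___X_>___
_________
_________
11) _________
_________
____XX___
___XXX___
___X_X___
_____v___
_________
12) _________
_________
____XX___
___XXX___
___X_X___
____<X___
_________

5,4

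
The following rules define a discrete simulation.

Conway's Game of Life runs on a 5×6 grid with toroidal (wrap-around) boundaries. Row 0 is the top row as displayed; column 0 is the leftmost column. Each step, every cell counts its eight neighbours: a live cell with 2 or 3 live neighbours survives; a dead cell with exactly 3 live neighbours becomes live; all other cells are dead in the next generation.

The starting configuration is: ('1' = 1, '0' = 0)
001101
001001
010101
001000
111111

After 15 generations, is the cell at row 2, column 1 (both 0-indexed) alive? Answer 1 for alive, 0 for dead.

1

step 0: 001101
001001
010101
001000
111111
step 1: 000000
010001
110110
000000
100001
step 2: 000001
011011
111011
010010
000000
step 3: 100011
001000
000000
011110
000000
step 4: 000001
000001
010000
001100
111000
step 5: 010001
100000
001000
100100
111100
step 6: 000001
110000
010000
100100
000111
step 7: 000001
110000
011000
101101
100101
step 8: 010011
111000
000101
000101
011100
step 9: 000011
011100
010101
100100
010101
step 10: 010001
010101
010100
010101
001101
step 11: 010101
010000
010100
010100
010101
step 12: 010000
010010
110000
010100
010100
step 13: 110000
011000
110000
010000
110000
step 14: 000000
001000
100000
001000
001000
step 15: 000000
000000
010000
010000
000000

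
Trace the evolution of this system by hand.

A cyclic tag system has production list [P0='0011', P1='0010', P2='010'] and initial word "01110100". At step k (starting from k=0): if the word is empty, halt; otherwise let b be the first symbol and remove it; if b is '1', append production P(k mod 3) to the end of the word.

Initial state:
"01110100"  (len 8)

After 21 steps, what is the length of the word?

step 0: "01110100"  (len 8)
step 1: "1110100"  (len 7)
step 2: "1101000010"  (len 10)
step 3: "101000010010"  (len 12)
step 4: "010000100100011"  (len 15)
step 5: "10000100100011"  (len 14)
step 6: "0000100100011010"  (len 16)
step 7: "000100100011010"  (len 15)
step 8: "00100100011010"  (len 14)
step 9: "0100100011010"  (len 13)
step 10: "100100011010"  (len 12)
step 11: "001000110100010"  (len 15)
step 12: "01000110100010"  (len 14)
step 13: "1000110100010"  (len 13)
step 14: "0001101000100010"  (len 16)
step 15: "001101000100010"  (len 15)
step 16: "01101000100010"  (len 14)
step 17: "1101000100010"  (len 13)
step 18: "101000100010010"  (len 15)
step 19: "010001000100100011"  (len 18)
step 20: "10001000100100011"  (len 17)
step 21: "0001000100100011010"  (len 19)

19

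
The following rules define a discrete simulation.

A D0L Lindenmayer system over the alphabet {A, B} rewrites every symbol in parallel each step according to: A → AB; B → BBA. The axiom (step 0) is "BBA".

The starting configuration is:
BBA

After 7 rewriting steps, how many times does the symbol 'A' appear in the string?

987

t=0: BBA
t=1: BBABBAAB
t=2: BBABBAABBBABBAABABBBA
t=3: BBABBAABBBABBAABABBBABBABBAABBBABBAABABBBAABBBABBABBAAB
t=4: BBABBAABBBABBAABABBBABBABBAABBBABBAABABBBAABBBABBABBAABBBA…ABBAABABBBAABBBABBABBAABABBBABBABBAABBBABBAABBBABBAABABBBA  (len 144)
t=5: BBABBAABBBABBAABABBBABBABBAABBBABBAABABBBAABBBABBABBAABBBA…BBABBABBAABBBABBAABABBBABBABBAABBBABBAABABBBAABBBABBABBAAB  (len 377)
t=6: BBABBAABBBABBAABABBBABBABBAABBBABBAABABBBAABBBABBABBAABBBA…ABBAABABBBAABBBABBABBAABABBBABBABBAABBBABBAABBBABBAABABBBA  (len 987)
t=7: BBABBAABBBABBAABABBBABBABBAABBBABBAABABBBAABBBABBABBAABBBA…BBABBABBAABBBABBAABABBBABBABBAABBBABBAABABBBAABBBABBABBAAB  (len 2584)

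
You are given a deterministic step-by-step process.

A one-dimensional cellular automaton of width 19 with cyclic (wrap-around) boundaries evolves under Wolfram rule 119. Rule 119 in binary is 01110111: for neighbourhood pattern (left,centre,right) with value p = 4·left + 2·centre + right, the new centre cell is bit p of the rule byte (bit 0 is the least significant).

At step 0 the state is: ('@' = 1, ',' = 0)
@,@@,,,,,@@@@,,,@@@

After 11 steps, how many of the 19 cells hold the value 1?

12

[0] @,@@,,,,,@@@@,,,@@@
[1] @@,@@@@@@,,,@@@@,,,
[2] ,@@,,,,,@@@@,,,@@@@
[3] @,@@@@@@,,,@@@@,,,@
[4] @@,,,,,@@@@,,,@@@@,
[5] ,@@@@@@,,,@@@@,,,@@
[6] @,,,,,@@@@,,,@@@@,@
[7] @@@@@@,,,@@@@,,,@@,
[8] ,,,,,@@@@,,,@@@@,@@
[9] @@@@@,,,@@@@,,,@@,@
[10] ,,,,@@@@,,,@@@@,@@,
[11] @@@@,,,@@@@,,,@@,@@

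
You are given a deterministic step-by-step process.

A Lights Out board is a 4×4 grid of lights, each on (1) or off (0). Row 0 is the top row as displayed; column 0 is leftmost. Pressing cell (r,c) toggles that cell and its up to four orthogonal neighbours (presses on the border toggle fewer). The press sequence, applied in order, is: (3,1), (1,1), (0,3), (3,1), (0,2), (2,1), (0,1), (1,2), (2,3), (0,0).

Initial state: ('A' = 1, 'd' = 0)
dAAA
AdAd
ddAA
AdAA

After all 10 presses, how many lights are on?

[0] dAAA
AdAd
ddAA
AdAA
[1] dAAA
AdAd
dAAA
dAdA
[2] ddAA
dAdd
ddAA
dAdA
[3] dddd
dAdA
ddAA
dAdA
[4] dddd
dAdA
dAAA
AdAA
[5] dAAA
dAAA
dAAA
AdAA
[6] dAAA
ddAA
AddA
AAAA
[7] AddA
dAAA
AddA
AAAA
[8] AdAA
dddd
AdAA
AAAA
[9] AdAA
dddA
Addd
AAAd
[10] dAAA
AddA
Addd
AAAd

9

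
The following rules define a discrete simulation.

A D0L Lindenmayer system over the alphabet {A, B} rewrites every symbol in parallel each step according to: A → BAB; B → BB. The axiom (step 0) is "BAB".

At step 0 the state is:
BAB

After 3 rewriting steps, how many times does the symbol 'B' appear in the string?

30

k=0  BAB
k=1  BBBABBB
k=2  BBBBBBBABBBBBBB
k=3  BBBBBBBBBBBBBBBABBBBBBBBBBBBBBB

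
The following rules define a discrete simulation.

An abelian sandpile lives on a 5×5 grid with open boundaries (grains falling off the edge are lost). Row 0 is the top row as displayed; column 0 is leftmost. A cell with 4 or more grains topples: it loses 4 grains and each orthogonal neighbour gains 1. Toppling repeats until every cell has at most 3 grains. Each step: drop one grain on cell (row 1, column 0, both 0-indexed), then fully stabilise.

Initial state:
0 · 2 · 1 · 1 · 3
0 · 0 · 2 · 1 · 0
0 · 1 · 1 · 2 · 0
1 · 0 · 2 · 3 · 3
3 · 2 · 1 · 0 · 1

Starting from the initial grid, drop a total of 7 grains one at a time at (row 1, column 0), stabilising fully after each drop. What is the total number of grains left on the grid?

36

k=0  0 · 2 · 1 · 1 · 3
0 · 0 · 2 · 1 · 0
0 · 1 · 1 · 2 · 0
1 · 0 · 2 · 3 · 3
3 · 2 · 1 · 0 · 1
k=1  0 · 2 · 1 · 1 · 3
1 · 0 · 2 · 1 · 0
0 · 1 · 1 · 2 · 0
1 · 0 · 2 · 3 · 3
3 · 2 · 1 · 0 · 1
k=2  0 · 2 · 1 · 1 · 3
2 · 0 · 2 · 1 · 0
0 · 1 · 1 · 2 · 0
1 · 0 · 2 · 3 · 3
3 · 2 · 1 · 0 · 1
k=3  0 · 2 · 1 · 1 · 3
3 · 0 · 2 · 1 · 0
0 · 1 · 1 · 2 · 0
1 · 0 · 2 · 3 · 3
3 · 2 · 1 · 0 · 1
k=4  1 · 2 · 1 · 1 · 3
0 · 1 · 2 · 1 · 0
1 · 1 · 1 · 2 · 0
1 · 0 · 2 · 3 · 3
3 · 2 · 1 · 0 · 1
k=5  1 · 2 · 1 · 1 · 3
1 · 1 · 2 · 1 · 0
1 · 1 · 1 · 2 · 0
1 · 0 · 2 · 3 · 3
3 · 2 · 1 · 0 · 1
k=6  1 · 2 · 1 · 1 · 3
2 · 1 · 2 · 1 · 0
1 · 1 · 1 · 2 · 0
1 · 0 · 2 · 3 · 3
3 · 2 · 1 · 0 · 1
k=7  1 · 2 · 1 · 1 · 3
3 · 1 · 2 · 1 · 0
1 · 1 · 1 · 2 · 0
1 · 0 · 2 · 3 · 3
3 · 2 · 1 · 0 · 1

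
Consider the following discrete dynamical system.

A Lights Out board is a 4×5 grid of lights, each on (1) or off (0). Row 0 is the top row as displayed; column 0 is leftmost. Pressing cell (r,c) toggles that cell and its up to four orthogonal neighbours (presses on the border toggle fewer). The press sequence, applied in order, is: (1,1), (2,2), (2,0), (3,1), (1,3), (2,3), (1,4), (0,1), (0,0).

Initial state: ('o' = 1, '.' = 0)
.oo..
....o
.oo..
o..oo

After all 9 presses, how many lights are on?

t=0: .oo..
....o
.oo..
o..oo
t=1: ..o..
ooo.o
..o..
o..oo
t=2: ..o..
oo..o
.o.o.
o.ooo
t=3: ..o..
.o..o
o..o.
..ooo
t=4: ..o..
.o..o
oo.o.
oo.oo
t=5: ..oo.
.ooo.
oo...
oo.oo
t=6: ..oo.
.oo..
ooooo
oo..o
t=7: ..ooo
.oooo
oooo.
oo..o
t=8: oo.oo
..ooo
oooo.
oo..o
t=9: ...oo
o.ooo
oooo.
oo..o

13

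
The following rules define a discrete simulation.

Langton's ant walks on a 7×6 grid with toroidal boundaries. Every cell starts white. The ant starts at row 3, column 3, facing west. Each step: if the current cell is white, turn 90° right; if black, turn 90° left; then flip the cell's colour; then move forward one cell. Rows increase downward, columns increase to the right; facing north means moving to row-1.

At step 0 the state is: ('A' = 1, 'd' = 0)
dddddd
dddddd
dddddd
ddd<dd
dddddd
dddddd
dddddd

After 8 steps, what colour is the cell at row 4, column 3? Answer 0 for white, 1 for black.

1

[0] dddddd
dddddd
dddddd
ddd<dd
dddddd
dddddd
dddddd
[1] dddddd
dddddd
ddd^dd
dddAdd
dddddd
dddddd
dddddd
[2] dddddd
dddddd
dddA>d
dddAdd
dddddd
dddddd
dddddd
[3] dddddd
dddddd
dddAAd
dddAvd
dddddd
dddddd
dddddd
[4] dddddd
dddddd
dddAAd
ddd<Ad
dddddd
dddddd
dddddd
[5] dddddd
dddddd
dddAAd
ddddAd
dddvdd
dddddd
dddddd
[6] dddddd
dddddd
dddAAd
ddddAd
dd<Add
dddddd
dddddd
[7] dddddd
dddddd
dddAAd
dd^dAd
ddAAdd
dddddd
dddddd
[8] dddddd
dddddd
dddAAd
ddA>Ad
ddAAdd
dddddd
dddddd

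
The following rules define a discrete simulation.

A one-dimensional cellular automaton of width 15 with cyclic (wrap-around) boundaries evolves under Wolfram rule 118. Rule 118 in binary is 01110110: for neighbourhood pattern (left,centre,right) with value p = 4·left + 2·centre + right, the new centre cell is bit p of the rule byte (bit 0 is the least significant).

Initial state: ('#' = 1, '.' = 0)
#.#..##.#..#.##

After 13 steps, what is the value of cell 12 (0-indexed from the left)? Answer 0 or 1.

1

k=0  #.#..##.#..#.##
k=1  #####.#######..
k=2  ....##......###
k=3  #..#.##....#..#
k=4  #####.##..####.
k=5  ....##.###...##
k=6  #..#.##..##.#.#
k=7  #####.###.####.
k=8  ....##..##...##
k=9  #..#.###.##.#.#
k=10  #####..##.####.
k=11  ....###.##...##
k=12  #..#..##.##.#.#
k=13  ######.##.####.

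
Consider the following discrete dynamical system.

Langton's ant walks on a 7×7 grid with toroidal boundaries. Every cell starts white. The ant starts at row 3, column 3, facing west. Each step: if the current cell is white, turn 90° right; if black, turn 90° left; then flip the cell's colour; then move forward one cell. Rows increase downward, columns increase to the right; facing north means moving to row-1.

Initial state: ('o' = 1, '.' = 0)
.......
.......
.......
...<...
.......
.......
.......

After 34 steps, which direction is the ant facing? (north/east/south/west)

[0] .......
.......
.......
...<...
.......
.......
.......
[1] .......
.......
...^...
...o...
.......
.......
.......
[2] .......
.......
...o>..
...o...
.......
.......
.......
[3] .......
.......
...oo..
...ov..
.......
.......
.......
[4] .......
.......
...oo..
...<o..
.......
.......
.......
[5] .......
.......
...oo..
....o..
...v...
.......
.......
[6] .......
.......
...oo..
....o..
..<o...
.......
.......
[7] .......
.......
...oo..
..^.o..
..oo...
.......
.......
[8] .......
.......
...oo..
..o>o..
..oo...
.......
.......
[9] .......
.......
...oo..
..ooo..
..ov...
.......
.......
[10] .......
.......
...oo..
..ooo..
..o.>..
.......
.......
[11] .......
.......
...oo..
..ooo..
..o.o..
....v..
.......
[12] .......
.......
...oo..
..ooo..
..o.o..
...<o..
.......
[13] .......
.......
...oo..
..ooo..
..o^o..
...oo..
.......
[14] .......
.......
...oo..
..ooo..
..oo>..
...oo..
.......
[15] .......
.......
...oo..
..oo^..
..oo...
...oo..
.......
[16] .......
.......
...oo..
..o<...
..oo...
...oo..
.......
[17] .......
.......
...oo..
..o....
..ov...
...oo..
.......
[18] .......
.......
...oo..
..o....
..o.>..
...oo..
.......
[19] .......
.......
...oo..
..o....
..o.o..
...ov..
.......
[20] .......
.......
...oo..
..o....
..o.o..
...o.>.
.......
[21] .......
.......
...oo..
..o....
..o.o..
...o.o.
.....v.
[22] .......
.......
...oo..
..o....
..o.o..
...o.o.
....<o.
[23] .......
.......
...oo..
..o....
..o.o..
...o^o.
....oo.
[24] .......
.......
...oo..
..o....
..o.o..
...oo>.
....oo.
[25] .......
.......
...oo..
..o....
..o.o^.
...oo..
....oo.
[26] .......
.......
...oo..
..o....
..o.oo>
...oo..
....oo.
[27] .......
.......
...oo..
..o....
..o.ooo
...oo.v
....oo.
[28] .......
.......
...oo..
..o....
..o.ooo
...oo<o
....oo.
[29] .......
.......
...oo..
..o....
..o.o^o
...oooo
....oo.
[30] .......
.......
...oo..
..o....
..o.<.o
...oooo
....oo.
[31] .......
.......
...oo..
..o....
..o...o
...ovoo
....oo.
[32] .......
.......
...oo..
..o....
..o...o
...o.>o
....oo.
[33] .......
.......
...oo..
..o....
..o..^o
...o..o
....oo.
[34] .......
.......
...oo..
..o....
..o..o>
...o..o
....oo.

east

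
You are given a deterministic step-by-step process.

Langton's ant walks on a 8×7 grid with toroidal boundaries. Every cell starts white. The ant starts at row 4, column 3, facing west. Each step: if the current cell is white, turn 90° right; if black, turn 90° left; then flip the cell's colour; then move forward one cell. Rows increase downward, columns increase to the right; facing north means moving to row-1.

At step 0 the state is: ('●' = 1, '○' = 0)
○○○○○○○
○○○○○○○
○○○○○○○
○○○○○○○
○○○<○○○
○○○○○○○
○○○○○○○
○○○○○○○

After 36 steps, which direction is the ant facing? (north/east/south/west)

t=0: ○○○○○○○
○○○○○○○
○○○○○○○
○○○○○○○
○○○<○○○
○○○○○○○
○○○○○○○
○○○○○○○
t=1: ○○○○○○○
○○○○○○○
○○○○○○○
○○○^○○○
○○○●○○○
○○○○○○○
○○○○○○○
○○○○○○○
t=2: ○○○○○○○
○○○○○○○
○○○○○○○
○○○●>○○
○○○●○○○
○○○○○○○
○○○○○○○
○○○○○○○
t=3: ○○○○○○○
○○○○○○○
○○○○○○○
○○○●●○○
○○○●v○○
○○○○○○○
○○○○○○○
○○○○○○○
t=4: ○○○○○○○
○○○○○○○
○○○○○○○
○○○●●○○
○○○<●○○
○○○○○○○
○○○○○○○
○○○○○○○
t=5: ○○○○○○○
○○○○○○○
○○○○○○○
○○○●●○○
○○○○●○○
○○○v○○○
○○○○○○○
○○○○○○○
t=6: ○○○○○○○
○○○○○○○
○○○○○○○
○○○●●○○
○○○○●○○
○○<●○○○
○○○○○○○
○○○○○○○
t=7: ○○○○○○○
○○○○○○○
○○○○○○○
○○○●●○○
○○^○●○○
○○●●○○○
○○○○○○○
○○○○○○○
t=8: ○○○○○○○
○○○○○○○
○○○○○○○
○○○●●○○
○○●>●○○
○○●●○○○
○○○○○○○
○○○○○○○
t=9: ○○○○○○○
○○○○○○○
○○○○○○○
○○○●●○○
○○●●●○○
○○●v○○○
○○○○○○○
○○○○○○○
t=10: ○○○○○○○
○○○○○○○
○○○○○○○
○○○●●○○
○○●●●○○
○○●○>○○
○○○○○○○
○○○○○○○
t=11: ○○○○○○○
○○○○○○○
○○○○○○○
○○○●●○○
○○●●●○○
○○●○●○○
○○○○v○○
○○○○○○○
t=12: ○○○○○○○
○○○○○○○
○○○○○○○
○○○●●○○
○○●●●○○
○○●○●○○
○○○<●○○
○○○○○○○
t=13: ○○○○○○○
○○○○○○○
○○○○○○○
○○○●●○○
○○●●●○○
○○●^●○○
○○○●●○○
○○○○○○○
t=14: ○○○○○○○
○○○○○○○
○○○○○○○
○○○●●○○
○○●●●○○
○○●●>○○
○○○●●○○
○○○○○○○
t=15: ○○○○○○○
○○○○○○○
○○○○○○○
○○○●●○○
○○●●^○○
○○●●○○○
○○○●●○○
○○○○○○○
t=16: ○○○○○○○
○○○○○○○
○○○○○○○
○○○●●○○
○○●<○○○
○○●●○○○
○○○●●○○
○○○○○○○
t=17: ○○○○○○○
○○○○○○○
○○○○○○○
○○○●●○○
○○●○○○○
○○●v○○○
○○○●●○○
○○○○○○○
t=18: ○○○○○○○
○○○○○○○
○○○○○○○
○○○●●○○
○○●○○○○
○○●○>○○
○○○●●○○
○○○○○○○
t=19: ○○○○○○○
○○○○○○○
○○○○○○○
○○○●●○○
○○●○○○○
○○●○●○○
○○○●v○○
○○○○○○○
t=20: ○○○○○○○
○○○○○○○
○○○○○○○
○○○●●○○
○○●○○○○
○○●○●○○
○○○●○>○
○○○○○○○
t=21: ○○○○○○○
○○○○○○○
○○○○○○○
○○○●●○○
○○●○○○○
○○●○●○○
○○○●○●○
○○○○○v○
t=22: ○○○○○○○
○○○○○○○
○○○○○○○
○○○●●○○
○○●○○○○
○○●○●○○
○○○●○●○
○○○○<●○
t=23: ○○○○○○○
○○○○○○○
○○○○○○○
○○○●●○○
○○●○○○○
○○●○●○○
○○○●^●○
○○○○●●○
t=24: ○○○○○○○
○○○○○○○
○○○○○○○
○○○●●○○
○○●○○○○
○○●○●○○
○○○●●>○
○○○○●●○
t=25: ○○○○○○○
○○○○○○○
○○○○○○○
○○○●●○○
○○●○○○○
○○●○●^○
○○○●●○○
○○○○●●○
t=26: ○○○○○○○
○○○○○○○
○○○○○○○
○○○●●○○
○○●○○○○
○○●○●●>
○○○●●○○
○○○○●●○
t=27: ○○○○○○○
○○○○○○○
○○○○○○○
○○○●●○○
○○●○○○○
○○●○●●●
○○○●●○v
○○○○●●○
t=28: ○○○○○○○
○○○○○○○
○○○○○○○
○○○●●○○
○○●○○○○
○○●○●●●
○○○●●<●
○○○○●●○
t=29: ○○○○○○○
○○○○○○○
○○○○○○○
○○○●●○○
○○●○○○○
○○●○●^●
○○○●●●●
○○○○●●○
t=30: ○○○○○○○
○○○○○○○
○○○○○○○
○○○●●○○
○○●○○○○
○○●○<○●
○○○●●●●
○○○○●●○
t=31: ○○○○○○○
○○○○○○○
○○○○○○○
○○○●●○○
○○●○○○○
○○●○○○●
○○○●v●●
○○○○●●○
t=32: ○○○○○○○
○○○○○○○
○○○○○○○
○○○●●○○
○○●○○○○
○○●○○○●
○○○●○>●
○○○○●●○
t=33: ○○○○○○○
○○○○○○○
○○○○○○○
○○○●●○○
○○●○○○○
○○●○○^●
○○○●○○●
○○○○●●○
t=34: ○○○○○○○
○○○○○○○
○○○○○○○
○○○●●○○
○○●○○○○
○○●○○●>
○○○●○○●
○○○○●●○
t=35: ○○○○○○○
○○○○○○○
○○○○○○○
○○○●●○○
○○●○○○^
○○●○○●○
○○○●○○●
○○○○●●○
t=36: ○○○○○○○
○○○○○○○
○○○○○○○
○○○●●○○
>○●○○○●
○○●○○●○
○○○●○○●
○○○○●●○

east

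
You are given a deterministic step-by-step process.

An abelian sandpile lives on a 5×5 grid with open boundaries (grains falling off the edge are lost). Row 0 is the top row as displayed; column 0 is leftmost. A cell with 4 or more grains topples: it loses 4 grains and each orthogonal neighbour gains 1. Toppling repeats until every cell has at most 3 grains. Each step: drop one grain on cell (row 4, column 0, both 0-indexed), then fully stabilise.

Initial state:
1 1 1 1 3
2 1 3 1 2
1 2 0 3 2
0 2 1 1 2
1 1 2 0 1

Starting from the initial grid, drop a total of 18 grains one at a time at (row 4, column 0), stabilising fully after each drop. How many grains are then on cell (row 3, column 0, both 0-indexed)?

2

t=0: 1 1 1 1 3
2 1 3 1 2
1 2 0 3 2
0 2 1 1 2
1 1 2 0 1
t=1: 1 1 1 1 3
2 1 3 1 2
1 2 0 3 2
0 2 1 1 2
2 1 2 0 1
t=2: 1 1 1 1 3
2 1 3 1 2
1 2 0 3 2
0 2 1 1 2
3 1 2 0 1
t=3: 1 1 1 1 3
2 1 3 1 2
1 2 0 3 2
1 2 1 1 2
0 2 2 0 1
t=4: 1 1 1 1 3
2 1 3 1 2
1 2 0 3 2
1 2 1 1 2
1 2 2 0 1
t=5: 1 1 1 1 3
2 1 3 1 2
1 2 0 3 2
1 2 1 1 2
2 2 2 0 1
t=6: 1 1 1 1 3
2 1 3 1 2
1 2 0 3 2
1 2 1 1 2
3 2 2 0 1
t=7: 1 1 1 1 3
2 1 3 1 2
1 2 0 3 2
2 2 1 1 2
0 3 2 0 1
t=8: 1 1 1 1 3
2 1 3 1 2
1 2 0 3 2
2 2 1 1 2
1 3 2 0 1
t=9: 1 1 1 1 3
2 1 3 1 2
1 2 0 3 2
2 2 1 1 2
2 3 2 0 1
t=10: 1 1 1 1 3
2 1 3 1 2
1 2 0 3 2
2 2 1 1 2
3 3 2 0 1
t=11: 1 1 1 1 3
2 1 3 1 2
1 2 0 3 2
3 3 1 1 2
1 0 3 0 1
t=12: 1 1 1 1 3
2 1 3 1 2
1 2 0 3 2
3 3 1 1 2
2 0 3 0 1
t=13: 1 1 1 1 3
2 1 3 1 2
1 2 0 3 2
3 3 1 1 2
3 0 3 0 1
t=14: 1 1 1 1 3
2 1 3 1 2
2 3 0 3 2
1 0 2 1 2
1 2 3 0 1
t=15: 1 1 1 1 3
2 1 3 1 2
2 3 0 3 2
1 0 2 1 2
2 2 3 0 1
t=16: 1 1 1 1 3
2 1 3 1 2
2 3 0 3 2
1 0 2 1 2
3 2 3 0 1
t=17: 1 1 1 1 3
2 1 3 1 2
2 3 0 3 2
2 0 2 1 2
0 3 3 0 1
t=18: 1 1 1 1 3
2 1 3 1 2
2 3 0 3 2
2 0 2 1 2
1 3 3 0 1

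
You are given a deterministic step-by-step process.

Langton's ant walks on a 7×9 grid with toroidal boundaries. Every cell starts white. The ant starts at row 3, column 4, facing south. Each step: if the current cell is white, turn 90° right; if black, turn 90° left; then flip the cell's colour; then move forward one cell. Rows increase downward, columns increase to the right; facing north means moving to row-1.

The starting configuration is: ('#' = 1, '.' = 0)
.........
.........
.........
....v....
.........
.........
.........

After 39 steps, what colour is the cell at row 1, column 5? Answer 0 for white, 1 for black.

1

k=0  .........
.........
.........
....v....
.........
.........
.........
k=1  .........
.........
.........
...<#....
.........
.........
.........
k=2  .........
.........
...^.....
...##....
.........
.........
.........
k=3  .........
.........
...#>....
...##....
.........
.........
.........
k=4  .........
.........
...##....
...#v....
.........
.........
.........
k=5  .........
.........
...##....
...#.>...
.........
.........
.........
k=6  .........
.........
...##....
...#.#...
.....v...
.........
.........
k=7  .........
.........
...##....
...#.#...
....<#...
.........
.........
k=8  .........
.........
...##....
...#^#...
....##...
.........
.........
k=9  .........
.........
...##....
...##>...
....##...
.........
.........
k=10  .........
.........
...##^...
...##....
....##...
.........
.........
k=11  .........
.........
...###>..
...##....
....##...
.........
.........
k=12  .........
.........
...####..
...##.v..
....##...
.........
.........
k=13  .........
.........
...####..
...##<#..
....##...
.........
.........
k=14  .........
.........
...##^#..
...####..
....##...
.........
.........
k=15  .........
.........
...#<.#..
...####..
....##...
.........
.........
k=16  .........
.........
...#..#..
...#v##..
....##...
.........
.........
k=17  .........
.........
...#..#..
...#.>#..
....##...
.........
.........
k=18  .........
.........
...#.^#..
...#..#..
....##...
.........
.........
k=19  .........
.........
...#.#>..
...#..#..
....##...
.........
.........
k=20  .........
......^..
...#.#...
...#..#..
....##...
.........
.........
k=21  .........
......#>.
...#.#...
...#..#..
....##...
.........
.........
k=22  .........
......##.
...#.#.v.
...#..#..
....##...
.........
.........
k=23  .........
......##.
...#.#<#.
...#..#..
....##...
.........
.........
k=24  .........
......^#.
...#.###.
...#..#..
....##...
.........
.........
k=25  .........
.....<.#.
...#.###.
...#..#..
....##...
.........
.........
k=26  .....^...
.....#.#.
...#.###.
...#..#..
....##...
.........
.........
k=27  .....#>..
.....#.#.
...#.###.
...#..#..
....##...
.........
.........
k=28  .....##..
.....#v#.
...#.###.
...#..#..
....##...
.........
.........
k=29  .....##..
.....<##.
...#.###.
...#..#..
....##...
.........
.........
k=30  .....##..
......##.
...#.v##.
...#..#..
....##...
.........
.........
k=31  .....##..
......##.
...#..>#.
...#..#..
....##...
.........
.........
k=32  .....##..
......^#.
...#...#.
...#..#..
....##...
.........
.........
k=33  .....##..
.....<.#.
...#...#.
...#..#..
....##...
.........
.........
k=34  .....^#..
.....#.#.
...#...#.
...#..#..
....##...
.........
.........
k=35  ....<.#..
.....#.#.
...#...#.
...#..#..
....##...
.........
.........
k=36  ....#.#..
.....#.#.
...#...#.
...#..#..
....##...
.........
....^....
k=37  ....#.#..
.....#.#.
...#...#.
...#..#..
....##...
.........
....#>...
k=38  ....#v#..
.....#.#.
...#...#.
...#..#..
....##...
.........
....##...
k=39  ....<##..
.....#.#.
...#...#.
...#..#..
....##...
.........
....##...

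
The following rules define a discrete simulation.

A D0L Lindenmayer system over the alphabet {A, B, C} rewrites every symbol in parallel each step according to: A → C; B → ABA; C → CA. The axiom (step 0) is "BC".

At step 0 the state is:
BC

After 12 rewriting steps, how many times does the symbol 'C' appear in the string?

t=0: BC
t=1: ABACA
t=2: CABACCAC
t=3: CACABACCACACCA
t=4: CACCACABACCACACCACCACAC
t=5: CACCACACCACABACCACACCACCACACCACACCACCA
t=6: CACCACACCACCACACCACABACCACACCACCACACCACACCACCACACCACCACACCACAC
t=7: CACCACACCACCACACCACACCACCACACCACABACCACACCACCACACCACACCACCACACCACCACACCACACCACCACACCACACCACCACACCACCA
t=8: CACCACACCACCACACCACACCACCACACCACCACACCACACCACCACACCACABACC…CACCACCACACCACCACACCACACCACCACACCACCACACCACACCACCACACCACAC  (len 164)
t=9: CACCACACCACCACACCACACCACCACACCACCACACCACACCACCACACCACACCAC…CCACACCACACCACCACACCACACCACCACACCACCACACCACACCACCACACCACCA  (len 266)
t=10: CACCACACCACCACACCACACCACCACACCACCACACCACACCACCACACCACACCAC…CCACACCACACCACCACACCACACCACCACACCACCACACCACACCACCACACCACAC  (len 431)
t=11: CACCACACCACCACACCACACCACCACACCACCACACCACACCACCACACCACACCAC…CCACACCACACCACCACACCACACCACCACACCACCACACCACACCACCACACCACCA  (len 698)
t=12: CACCACACCACCACACCACACCACCACACCACCACACCACACCACCACACCACACCAC…CCACACCACACCACCACACCACACCACCACACCACCACACCACACCACCACACCACAC  (len 1130)

697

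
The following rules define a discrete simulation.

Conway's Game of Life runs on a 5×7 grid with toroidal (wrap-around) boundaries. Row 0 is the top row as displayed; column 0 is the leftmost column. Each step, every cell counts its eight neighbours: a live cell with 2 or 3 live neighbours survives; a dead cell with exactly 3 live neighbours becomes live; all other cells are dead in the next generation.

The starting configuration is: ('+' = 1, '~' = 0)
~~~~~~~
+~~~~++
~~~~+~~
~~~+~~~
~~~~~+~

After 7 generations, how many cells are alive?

k=0  ~~~~~~~
+~~~~++
~~~~+~~
~~~+~~~
~~~~~+~
k=1  ~~~~~+~
~~~~~++
~~~~+++
~~~~+~~
~~~~~~~
k=2  ~~~~~++
~~~~~~~
~~~~+~+
~~~~+~~
~~~~~~~
k=3  ~~~~~~~
~~~~~~+
~~~~~+~
~~~~~+~
~~~~~+~
k=4  ~~~~~~~
~~~~~~~
~~~~~++
~~~~+++
~~~~~~~
k=5  ~~~~~~~
~~~~~~~
~~~~+~+
~~~~+~+
~~~~~+~
k=6  ~~~~~~~
~~~~~~~
~~~~~~~
~~~~+~+
~~~~~+~
k=7  ~~~~~~~
~~~~~~~
~~~~~~~
~~~~~+~
~~~~~+~

2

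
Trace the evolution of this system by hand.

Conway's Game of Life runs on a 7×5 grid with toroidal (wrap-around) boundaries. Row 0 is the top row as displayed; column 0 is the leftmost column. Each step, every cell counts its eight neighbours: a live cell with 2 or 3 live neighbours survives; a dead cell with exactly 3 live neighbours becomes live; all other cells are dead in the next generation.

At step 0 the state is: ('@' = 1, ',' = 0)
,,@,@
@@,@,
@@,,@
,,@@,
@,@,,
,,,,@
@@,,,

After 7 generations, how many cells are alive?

step 0: ,,@,@
@@,@,
@@,,@
,,@@,
@,@,,
,,,,@
@@,,,
step 1: ,,@@@
,,,@,
,,,,,
,,@@,
,@@,@
,,,,@
@@,@@
step 2: ,@,,,
,,@@@
,,@@,
,@@@,
@@@,@
,,,,,
,@,,,
step 3: @@,@,
,@,,@
,,,,,
,,,,,
@,,,@
,,@,,
,,,,,
step 4: @@@,@
,@@,@
,,,,,
,,,,,
,,,,,
,,,,,
,@@,,
step 5: ,,,,@
,,@,@
,,,,,
,,,,,
,,,,,
,,,,,
,,@@,
step 6: ,,@,@
,,,@,
,,,,,
,,,,,
,,,,,
,,,,,
,,,@,
step 7: ,,@,@
,,,@,
,,,,,
,,,,,
,,,,,
,,,,,
,,,@,

4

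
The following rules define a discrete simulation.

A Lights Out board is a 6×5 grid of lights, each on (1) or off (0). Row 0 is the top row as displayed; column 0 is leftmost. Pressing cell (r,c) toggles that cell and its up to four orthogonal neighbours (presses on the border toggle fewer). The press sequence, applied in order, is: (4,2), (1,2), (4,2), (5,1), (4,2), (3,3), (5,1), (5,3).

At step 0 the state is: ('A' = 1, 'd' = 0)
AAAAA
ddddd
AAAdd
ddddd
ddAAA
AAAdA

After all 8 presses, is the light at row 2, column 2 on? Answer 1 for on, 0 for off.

t=0: AAAAA
ddddd
AAAdd
ddddd
ddAAA
AAAdA
t=1: AAAAA
ddddd
AAAdd
ddAdd
dAddA
AAddA
t=2: AAdAA
dAAAd
AAddd
ddAdd
dAddA
AAddA
t=3: AAdAA
dAAAd
AAddd
ddddd
ddAAA
AAAdA
t=4: AAdAA
dAAAd
AAddd
ddddd
dAAAA
ddddA
t=5: AAdAA
dAAAd
AAddd
ddAdd
ddddA
ddAdA
t=6: AAdAA
dAAAd
AAdAd
dddAA
dddAA
ddAdA
t=7: AAdAA
dAAAd
AAdAd
dddAA
dAdAA
AAddA
t=8: AAdAA
dAAAd
AAdAd
dddAA
dAddA
AAAAd

0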